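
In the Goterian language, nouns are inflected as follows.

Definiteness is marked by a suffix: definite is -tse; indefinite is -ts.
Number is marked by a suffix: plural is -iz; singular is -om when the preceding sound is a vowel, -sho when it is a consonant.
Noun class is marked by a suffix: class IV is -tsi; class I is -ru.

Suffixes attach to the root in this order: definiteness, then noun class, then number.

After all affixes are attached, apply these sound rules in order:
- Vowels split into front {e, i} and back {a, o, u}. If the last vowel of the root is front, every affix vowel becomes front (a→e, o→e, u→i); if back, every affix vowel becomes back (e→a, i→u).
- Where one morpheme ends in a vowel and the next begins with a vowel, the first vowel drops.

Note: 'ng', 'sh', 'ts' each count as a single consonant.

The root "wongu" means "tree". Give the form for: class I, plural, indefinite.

wongutsruz

Attach definiteness indefinite -ts → wonguts.
Attach noun class class I -ru → wongutsru.
Attach number plural -iz → wongutsruiz.
Apply vowel harmony: wongutsruiz → wongutsruuz.
Apply vowel deletion: wongutsruuz → wongutsruz.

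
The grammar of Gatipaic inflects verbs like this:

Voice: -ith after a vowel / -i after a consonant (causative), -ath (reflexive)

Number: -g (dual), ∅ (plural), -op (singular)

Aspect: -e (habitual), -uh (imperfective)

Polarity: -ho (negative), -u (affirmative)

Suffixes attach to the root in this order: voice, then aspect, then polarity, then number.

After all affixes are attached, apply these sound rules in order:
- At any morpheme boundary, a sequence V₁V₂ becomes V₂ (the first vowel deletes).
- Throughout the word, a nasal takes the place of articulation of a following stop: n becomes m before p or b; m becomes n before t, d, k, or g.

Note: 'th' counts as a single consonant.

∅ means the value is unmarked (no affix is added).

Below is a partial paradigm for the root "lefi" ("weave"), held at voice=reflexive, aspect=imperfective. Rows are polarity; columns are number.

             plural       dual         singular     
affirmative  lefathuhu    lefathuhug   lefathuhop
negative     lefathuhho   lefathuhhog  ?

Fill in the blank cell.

Attach voice reflexive -ath → lefiath.
Attach aspect imperfective -uh → lefiathuh.
Attach polarity negative -ho → lefiathuhho.
Attach number singular -op → lefiathuhhoop.
Apply vowel deletion: lefiathuhhoop → lefathuhhop.
Nasal assimilation: no change.

lefathuhhop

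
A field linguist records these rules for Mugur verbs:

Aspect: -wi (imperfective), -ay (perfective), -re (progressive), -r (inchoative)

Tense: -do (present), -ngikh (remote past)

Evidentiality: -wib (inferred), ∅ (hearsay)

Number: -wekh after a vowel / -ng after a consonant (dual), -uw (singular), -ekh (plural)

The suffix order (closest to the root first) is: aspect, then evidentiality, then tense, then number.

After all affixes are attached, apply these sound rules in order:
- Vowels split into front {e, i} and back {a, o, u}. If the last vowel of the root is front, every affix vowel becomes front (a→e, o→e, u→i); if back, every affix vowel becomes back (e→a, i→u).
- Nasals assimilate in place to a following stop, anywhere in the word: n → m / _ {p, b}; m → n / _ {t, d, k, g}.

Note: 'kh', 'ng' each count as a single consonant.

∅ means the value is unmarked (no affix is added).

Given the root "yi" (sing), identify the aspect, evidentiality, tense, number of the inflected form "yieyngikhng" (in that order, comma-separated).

perfective, hearsay, remote past, dual

Segment: yi-ay-ngikh-ng.
aspect: -ay → perfective.
evidentiality: ∅ → hearsay.
tense: -ngikh → remote past.
number: -wekh/ng → dual.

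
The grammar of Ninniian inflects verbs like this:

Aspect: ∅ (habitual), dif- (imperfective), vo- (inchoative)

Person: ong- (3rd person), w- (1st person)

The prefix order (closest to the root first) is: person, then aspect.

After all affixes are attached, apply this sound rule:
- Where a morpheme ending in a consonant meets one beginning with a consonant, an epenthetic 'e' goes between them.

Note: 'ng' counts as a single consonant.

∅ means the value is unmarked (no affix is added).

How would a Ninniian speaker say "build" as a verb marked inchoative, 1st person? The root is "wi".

Attach person 1st person w- → wwi.
Attach aspect inchoative vo- → vowwi.
Apply epenthesis: vowwi → vowewi.

vowewi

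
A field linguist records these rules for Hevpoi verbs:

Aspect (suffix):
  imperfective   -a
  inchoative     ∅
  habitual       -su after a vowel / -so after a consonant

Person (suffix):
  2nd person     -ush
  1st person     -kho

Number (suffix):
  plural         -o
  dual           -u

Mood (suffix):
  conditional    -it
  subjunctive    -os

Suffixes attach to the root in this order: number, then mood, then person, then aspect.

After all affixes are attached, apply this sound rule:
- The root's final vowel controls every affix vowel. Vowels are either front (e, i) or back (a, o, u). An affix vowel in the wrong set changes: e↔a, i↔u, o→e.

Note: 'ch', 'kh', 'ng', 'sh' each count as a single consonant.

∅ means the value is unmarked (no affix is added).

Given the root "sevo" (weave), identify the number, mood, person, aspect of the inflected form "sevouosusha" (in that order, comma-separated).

Segment: sevo-u-os-ush-a.
number: -u → dual.
mood: -os → subjunctive.
person: -ush → 2nd person.
aspect: -a → imperfective.

dual, subjunctive, 2nd person, imperfective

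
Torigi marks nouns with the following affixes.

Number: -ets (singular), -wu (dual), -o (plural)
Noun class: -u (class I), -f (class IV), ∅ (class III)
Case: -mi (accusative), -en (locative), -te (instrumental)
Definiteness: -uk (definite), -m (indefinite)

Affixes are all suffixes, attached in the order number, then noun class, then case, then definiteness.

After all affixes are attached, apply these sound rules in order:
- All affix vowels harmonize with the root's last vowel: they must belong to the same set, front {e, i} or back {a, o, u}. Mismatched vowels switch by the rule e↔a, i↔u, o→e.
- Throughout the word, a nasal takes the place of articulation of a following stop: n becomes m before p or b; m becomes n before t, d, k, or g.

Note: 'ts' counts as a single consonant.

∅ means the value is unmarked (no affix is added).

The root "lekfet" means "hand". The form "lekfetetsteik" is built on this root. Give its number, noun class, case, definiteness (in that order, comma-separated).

singular, class III, instrumental, definite

Segment: lekfet-ets-te-uk.
number: -ets → singular.
noun class: ∅ → class III.
case: -te → instrumental.
definiteness: -uk → definite.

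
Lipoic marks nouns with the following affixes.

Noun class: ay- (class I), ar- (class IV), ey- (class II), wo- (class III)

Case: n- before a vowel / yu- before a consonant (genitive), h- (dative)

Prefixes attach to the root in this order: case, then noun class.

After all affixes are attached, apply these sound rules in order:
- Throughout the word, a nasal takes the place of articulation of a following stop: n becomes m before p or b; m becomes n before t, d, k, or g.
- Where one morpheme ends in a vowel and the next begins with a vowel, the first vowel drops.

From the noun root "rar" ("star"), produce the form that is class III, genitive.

Attach case genitive yu- (before consonant 'r') → yurar.
Attach noun class class III wo- → woyurar.
Nasal assimilation: no change.
Vowel deletion: no change.

woyurar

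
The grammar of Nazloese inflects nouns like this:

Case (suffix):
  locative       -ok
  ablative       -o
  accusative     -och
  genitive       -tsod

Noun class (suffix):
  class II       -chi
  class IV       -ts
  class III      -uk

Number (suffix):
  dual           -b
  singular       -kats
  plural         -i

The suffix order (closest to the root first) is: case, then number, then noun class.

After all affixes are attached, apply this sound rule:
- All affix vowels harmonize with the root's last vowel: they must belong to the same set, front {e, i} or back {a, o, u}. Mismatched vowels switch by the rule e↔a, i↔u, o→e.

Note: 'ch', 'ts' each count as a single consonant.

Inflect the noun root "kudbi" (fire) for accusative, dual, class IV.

kudbiechbts

Attach case accusative -och → kudbioch.
Attach number dual -b → kudbiochb.
Attach noun class class IV -ts → kudbiochbts.
Apply vowel harmony: kudbiochbts → kudbiechbts.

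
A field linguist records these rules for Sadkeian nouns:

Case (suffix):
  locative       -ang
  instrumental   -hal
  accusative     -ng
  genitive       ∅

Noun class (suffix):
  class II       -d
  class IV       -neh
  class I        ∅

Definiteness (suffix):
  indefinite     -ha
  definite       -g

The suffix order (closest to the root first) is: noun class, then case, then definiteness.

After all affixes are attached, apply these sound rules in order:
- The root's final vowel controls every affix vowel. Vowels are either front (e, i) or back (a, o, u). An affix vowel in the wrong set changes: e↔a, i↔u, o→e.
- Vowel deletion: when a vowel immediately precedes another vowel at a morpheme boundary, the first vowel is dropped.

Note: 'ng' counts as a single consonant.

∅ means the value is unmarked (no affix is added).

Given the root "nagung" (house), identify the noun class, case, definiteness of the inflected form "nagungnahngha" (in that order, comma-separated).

Segment: nagung-neh-ng-ha.
noun class: -neh → class IV.
case: -ng → accusative.
definiteness: -ha → indefinite.

class IV, accusative, indefinite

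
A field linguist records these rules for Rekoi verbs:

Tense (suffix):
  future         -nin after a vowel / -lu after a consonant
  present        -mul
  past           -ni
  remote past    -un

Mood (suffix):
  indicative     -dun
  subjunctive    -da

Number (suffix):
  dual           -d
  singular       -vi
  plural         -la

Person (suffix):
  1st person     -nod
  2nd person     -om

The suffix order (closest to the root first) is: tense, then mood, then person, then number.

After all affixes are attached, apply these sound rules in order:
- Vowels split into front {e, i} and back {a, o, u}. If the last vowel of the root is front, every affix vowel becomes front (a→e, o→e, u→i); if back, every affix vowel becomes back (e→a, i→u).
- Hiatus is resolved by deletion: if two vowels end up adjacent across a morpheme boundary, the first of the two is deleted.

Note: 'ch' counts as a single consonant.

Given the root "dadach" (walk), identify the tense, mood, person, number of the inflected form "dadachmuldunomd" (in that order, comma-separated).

Segment: dadach-mul-dun-om-d.
tense: -mul → present.
mood: -dun → indicative.
person: -om → 2nd person.
number: -d → dual.

present, indicative, 2nd person, dual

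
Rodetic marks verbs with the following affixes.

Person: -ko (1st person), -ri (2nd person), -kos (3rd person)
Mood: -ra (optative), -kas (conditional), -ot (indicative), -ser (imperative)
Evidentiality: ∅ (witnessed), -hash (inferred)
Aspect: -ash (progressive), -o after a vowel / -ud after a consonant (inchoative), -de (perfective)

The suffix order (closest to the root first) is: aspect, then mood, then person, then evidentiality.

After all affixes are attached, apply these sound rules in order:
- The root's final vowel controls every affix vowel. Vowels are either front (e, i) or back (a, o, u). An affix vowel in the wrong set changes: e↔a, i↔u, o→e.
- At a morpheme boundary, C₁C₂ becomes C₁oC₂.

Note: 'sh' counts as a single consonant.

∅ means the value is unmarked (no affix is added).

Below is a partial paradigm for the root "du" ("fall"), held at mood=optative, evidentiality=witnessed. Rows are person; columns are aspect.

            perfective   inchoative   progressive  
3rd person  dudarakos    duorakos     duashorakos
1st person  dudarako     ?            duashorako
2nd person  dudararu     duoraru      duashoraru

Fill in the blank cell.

Attach aspect inchoative -o (after vowel 'u') → duo.
Attach mood optative -ra → duora.
Attach person 1st person -ko → duorako.
evidentiality = witnessed: zero marking, form stays duorako.
Vowel harmony: no change.
Epenthesis: no change.

duorako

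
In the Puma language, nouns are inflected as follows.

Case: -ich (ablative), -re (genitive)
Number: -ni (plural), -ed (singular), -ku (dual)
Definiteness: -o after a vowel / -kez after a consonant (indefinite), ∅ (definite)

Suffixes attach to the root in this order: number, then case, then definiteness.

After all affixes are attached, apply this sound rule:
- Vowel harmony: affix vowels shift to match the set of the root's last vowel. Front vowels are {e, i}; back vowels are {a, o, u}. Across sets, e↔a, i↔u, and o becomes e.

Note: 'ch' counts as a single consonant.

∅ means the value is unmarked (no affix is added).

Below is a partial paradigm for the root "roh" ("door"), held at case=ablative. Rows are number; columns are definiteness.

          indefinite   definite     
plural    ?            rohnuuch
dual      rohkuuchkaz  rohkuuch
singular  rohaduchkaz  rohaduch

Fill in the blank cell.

Attach number plural -ni → rohni.
Attach case ablative -ich → rohniich.
Attach definiteness indefinite -kez (after consonant 'ch') → rohniichkez.
Apply vowel harmony: rohniichkez → rohnuuchkaz.

rohnuuchkaz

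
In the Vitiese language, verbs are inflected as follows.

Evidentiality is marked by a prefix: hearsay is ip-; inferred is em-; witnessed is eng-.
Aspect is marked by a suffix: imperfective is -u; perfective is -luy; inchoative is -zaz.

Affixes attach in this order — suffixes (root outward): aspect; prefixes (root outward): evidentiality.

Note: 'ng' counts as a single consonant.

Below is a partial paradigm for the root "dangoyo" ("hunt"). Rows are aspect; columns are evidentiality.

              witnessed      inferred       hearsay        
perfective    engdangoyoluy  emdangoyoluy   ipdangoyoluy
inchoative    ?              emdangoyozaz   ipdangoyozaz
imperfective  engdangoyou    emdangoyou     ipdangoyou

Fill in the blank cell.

engdangoyozaz

Attach aspect inchoative -zaz → dangoyozaz.
Attach evidentiality witnessed eng- → engdangoyozaz.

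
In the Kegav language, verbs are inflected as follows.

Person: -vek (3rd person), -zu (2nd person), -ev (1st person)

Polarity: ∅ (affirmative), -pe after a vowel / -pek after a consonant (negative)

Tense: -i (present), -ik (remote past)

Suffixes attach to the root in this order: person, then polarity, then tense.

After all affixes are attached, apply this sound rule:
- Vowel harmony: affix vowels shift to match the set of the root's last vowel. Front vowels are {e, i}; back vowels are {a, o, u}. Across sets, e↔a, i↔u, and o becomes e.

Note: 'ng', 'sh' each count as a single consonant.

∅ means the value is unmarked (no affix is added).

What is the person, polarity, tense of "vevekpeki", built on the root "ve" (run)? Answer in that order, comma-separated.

3rd person, negative, present

Segment: ve-vek-pek-i.
person: -vek → 3rd person.
polarity: -pe/pek → negative.
tense: -i → present.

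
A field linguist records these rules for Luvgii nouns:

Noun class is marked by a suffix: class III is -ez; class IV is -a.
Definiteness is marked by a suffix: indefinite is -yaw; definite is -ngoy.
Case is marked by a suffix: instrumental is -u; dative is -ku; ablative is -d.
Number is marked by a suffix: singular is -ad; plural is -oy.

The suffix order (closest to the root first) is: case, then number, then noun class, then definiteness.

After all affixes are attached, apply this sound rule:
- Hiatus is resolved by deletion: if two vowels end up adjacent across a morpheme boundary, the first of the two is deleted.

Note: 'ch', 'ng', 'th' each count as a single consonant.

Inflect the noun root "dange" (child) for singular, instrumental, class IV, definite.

Attach case instrumental -u → dangeu.
Attach number singular -ad → dangeuad.
Attach noun class class IV -a → dangeuada.
Attach definiteness definite -ngoy → dangeuadangoy.
Apply vowel deletion: dangeuadangoy → dangadangoy.

dangadangoy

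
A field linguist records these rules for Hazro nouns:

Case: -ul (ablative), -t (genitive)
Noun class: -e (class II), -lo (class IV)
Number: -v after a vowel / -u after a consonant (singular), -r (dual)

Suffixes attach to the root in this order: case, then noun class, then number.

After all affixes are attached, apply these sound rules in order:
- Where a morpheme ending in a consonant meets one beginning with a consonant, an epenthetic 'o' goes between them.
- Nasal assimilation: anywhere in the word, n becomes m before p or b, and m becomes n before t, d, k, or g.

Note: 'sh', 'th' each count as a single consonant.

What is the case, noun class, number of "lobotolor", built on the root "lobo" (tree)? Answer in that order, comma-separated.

Segment: lobo-t-lo-r.
case: -t → genitive.
noun class: -lo → class IV.
number: -r → dual.

genitive, class IV, dual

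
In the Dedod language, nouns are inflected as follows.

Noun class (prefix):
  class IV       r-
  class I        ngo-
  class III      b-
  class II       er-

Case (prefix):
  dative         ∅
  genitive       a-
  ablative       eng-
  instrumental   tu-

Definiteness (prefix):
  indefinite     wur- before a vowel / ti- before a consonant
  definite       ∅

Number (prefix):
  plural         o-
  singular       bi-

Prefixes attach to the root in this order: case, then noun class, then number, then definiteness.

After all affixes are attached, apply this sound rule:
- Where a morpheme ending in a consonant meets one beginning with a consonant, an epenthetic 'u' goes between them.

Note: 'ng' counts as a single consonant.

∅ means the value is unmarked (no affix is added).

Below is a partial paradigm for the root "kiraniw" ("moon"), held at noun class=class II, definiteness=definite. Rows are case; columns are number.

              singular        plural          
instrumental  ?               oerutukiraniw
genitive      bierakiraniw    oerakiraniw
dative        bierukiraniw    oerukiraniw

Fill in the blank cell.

bierutukiraniw

Attach case instrumental tu- → tukiraniw.
Attach noun class class II er- → ertukiraniw.
Attach number singular bi- → biertukiraniw.
definiteness = definite: zero marking, form stays biertukiraniw.
Apply epenthesis: biertukiraniw → bierutukiraniw.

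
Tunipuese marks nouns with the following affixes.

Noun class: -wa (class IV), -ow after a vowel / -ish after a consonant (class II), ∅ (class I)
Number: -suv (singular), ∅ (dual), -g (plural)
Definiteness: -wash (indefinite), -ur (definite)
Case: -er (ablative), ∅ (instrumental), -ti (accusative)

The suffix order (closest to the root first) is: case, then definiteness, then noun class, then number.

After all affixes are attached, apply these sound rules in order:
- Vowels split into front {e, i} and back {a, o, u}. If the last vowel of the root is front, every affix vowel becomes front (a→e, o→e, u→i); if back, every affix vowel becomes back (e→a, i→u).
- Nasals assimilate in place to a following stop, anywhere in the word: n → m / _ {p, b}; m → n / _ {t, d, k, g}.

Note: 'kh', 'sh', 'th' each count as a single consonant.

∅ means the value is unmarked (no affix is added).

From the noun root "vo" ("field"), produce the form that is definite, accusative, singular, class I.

votuursuv

Attach case accusative -ti → voti.
Attach definiteness definite -ur → votiur.
noun class = class I: zero marking, form stays votiur.
Attach number singular -suv → votiursuv.
Apply vowel harmony: votiursuv → votuursuv.
Nasal assimilation: no change.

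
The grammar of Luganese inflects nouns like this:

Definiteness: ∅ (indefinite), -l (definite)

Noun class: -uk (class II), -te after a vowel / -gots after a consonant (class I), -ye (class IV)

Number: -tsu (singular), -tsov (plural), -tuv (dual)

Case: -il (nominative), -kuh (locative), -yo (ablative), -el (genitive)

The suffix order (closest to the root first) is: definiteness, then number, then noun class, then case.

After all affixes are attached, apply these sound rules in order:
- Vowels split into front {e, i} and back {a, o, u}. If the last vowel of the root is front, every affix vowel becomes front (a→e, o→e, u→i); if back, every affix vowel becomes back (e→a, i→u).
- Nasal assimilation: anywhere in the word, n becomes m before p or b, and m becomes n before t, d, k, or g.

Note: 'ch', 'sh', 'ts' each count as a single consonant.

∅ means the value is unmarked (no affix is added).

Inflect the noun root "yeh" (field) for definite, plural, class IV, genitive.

yehltsevyeel

Attach definiteness definite -l → yehl.
Attach number plural -tsov → yehltsov.
Attach noun class class IV -ye → yehltsovye.
Attach case genitive -el → yehltsovyeel.
Apply vowel harmony: yehltsovyeel → yehltsevyeel.
Nasal assimilation: no change.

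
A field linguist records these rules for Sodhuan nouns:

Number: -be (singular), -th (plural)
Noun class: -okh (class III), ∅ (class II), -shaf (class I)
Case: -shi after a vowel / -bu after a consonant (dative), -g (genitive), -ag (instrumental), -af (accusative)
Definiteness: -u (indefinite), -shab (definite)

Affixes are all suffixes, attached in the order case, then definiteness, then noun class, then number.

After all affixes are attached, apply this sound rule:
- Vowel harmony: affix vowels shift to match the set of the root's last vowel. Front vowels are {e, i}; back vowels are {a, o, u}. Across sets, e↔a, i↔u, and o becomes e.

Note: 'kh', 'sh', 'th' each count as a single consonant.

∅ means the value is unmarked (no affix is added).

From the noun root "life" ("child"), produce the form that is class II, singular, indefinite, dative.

lifeshiibe

Attach case dative -shi (after vowel 'e') → lifeshi.
Attach definiteness indefinite -u → lifeshiu.
noun class = class II: zero marking, form stays lifeshiu.
Attach number singular -be → lifeshiube.
Apply vowel harmony: lifeshiube → lifeshiibe.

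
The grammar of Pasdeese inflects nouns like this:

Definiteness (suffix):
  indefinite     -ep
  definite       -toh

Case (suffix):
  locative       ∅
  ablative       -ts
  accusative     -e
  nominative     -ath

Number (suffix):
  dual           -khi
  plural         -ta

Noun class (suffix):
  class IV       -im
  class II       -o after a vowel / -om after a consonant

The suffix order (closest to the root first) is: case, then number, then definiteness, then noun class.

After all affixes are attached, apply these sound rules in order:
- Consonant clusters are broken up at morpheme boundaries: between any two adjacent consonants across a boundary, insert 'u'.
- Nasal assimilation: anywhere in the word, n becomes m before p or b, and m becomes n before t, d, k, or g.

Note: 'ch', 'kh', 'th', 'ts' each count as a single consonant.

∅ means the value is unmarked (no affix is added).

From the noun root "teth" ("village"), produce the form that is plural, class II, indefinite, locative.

case = locative: zero marking, form stays teth.
Attach number plural -ta → tethta.
Attach definiteness indefinite -ep → tethtaep.
Attach noun class class II -om (after consonant 'p') → tethtaepom.
Apply epenthesis: tethtaepom → tethutaepom.
Nasal assimilation: no change.

tethutaepom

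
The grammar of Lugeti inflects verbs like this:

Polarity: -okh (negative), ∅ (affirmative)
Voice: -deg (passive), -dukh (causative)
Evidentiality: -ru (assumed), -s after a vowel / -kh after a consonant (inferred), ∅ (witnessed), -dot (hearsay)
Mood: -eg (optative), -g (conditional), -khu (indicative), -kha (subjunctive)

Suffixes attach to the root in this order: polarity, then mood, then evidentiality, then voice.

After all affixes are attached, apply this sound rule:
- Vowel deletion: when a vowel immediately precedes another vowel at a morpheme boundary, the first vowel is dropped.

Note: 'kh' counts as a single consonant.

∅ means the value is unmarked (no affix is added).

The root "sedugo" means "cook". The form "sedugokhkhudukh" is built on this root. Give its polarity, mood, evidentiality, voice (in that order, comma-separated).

Segment: sedugo-okh-khu-dukh.
polarity: -okh → negative.
mood: -khu → indicative.
evidentiality: ∅ → witnessed.
voice: -dukh → causative.

negative, indicative, witnessed, causative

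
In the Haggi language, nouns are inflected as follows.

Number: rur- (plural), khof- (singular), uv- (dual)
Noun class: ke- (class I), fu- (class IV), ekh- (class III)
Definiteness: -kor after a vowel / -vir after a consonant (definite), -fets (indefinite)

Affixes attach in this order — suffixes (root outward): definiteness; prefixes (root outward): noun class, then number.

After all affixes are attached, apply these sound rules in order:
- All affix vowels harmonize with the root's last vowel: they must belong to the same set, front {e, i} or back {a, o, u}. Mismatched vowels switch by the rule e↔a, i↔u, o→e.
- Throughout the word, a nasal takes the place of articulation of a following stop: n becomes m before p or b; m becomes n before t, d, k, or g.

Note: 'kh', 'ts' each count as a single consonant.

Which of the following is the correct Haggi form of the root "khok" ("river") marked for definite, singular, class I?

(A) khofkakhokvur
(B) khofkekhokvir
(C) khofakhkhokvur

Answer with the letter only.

Attach definiteness definite -vir (after consonant 'k') → khokvir.
Attach noun class class I ke- → kekhokvir.
Attach number singular khof- → khofkekhokvir.
Apply vowel harmony: khofkekhokvir → khofkakhokvur.
Nasal assimilation: no change.
So the correct form is khofkakhokvur, option (A).
(C) khofakhkhokvur is wrong: it uses class III instead of class I for noun class.
(B) khofkekhokvir is wrong: it fails to apply the sound rule(s).

A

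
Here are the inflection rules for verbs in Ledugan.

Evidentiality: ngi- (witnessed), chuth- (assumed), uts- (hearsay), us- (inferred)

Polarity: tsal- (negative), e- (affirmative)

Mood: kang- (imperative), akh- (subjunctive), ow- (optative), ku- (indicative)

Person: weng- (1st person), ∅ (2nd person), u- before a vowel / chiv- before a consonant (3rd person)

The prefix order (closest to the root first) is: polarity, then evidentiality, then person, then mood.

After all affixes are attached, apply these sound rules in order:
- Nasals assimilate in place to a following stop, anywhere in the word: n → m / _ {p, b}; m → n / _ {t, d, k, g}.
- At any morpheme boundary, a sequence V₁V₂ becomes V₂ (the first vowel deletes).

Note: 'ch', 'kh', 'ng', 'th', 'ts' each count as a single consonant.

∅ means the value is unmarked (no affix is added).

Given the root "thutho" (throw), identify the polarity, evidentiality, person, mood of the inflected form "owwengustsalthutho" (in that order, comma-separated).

negative, inferred, 1st person, optative

Segment: ow-weng-us-tsal-thutho.
polarity: tsal- → negative.
evidentiality: us- → inferred.
person: weng- → 1st person.
mood: ow- → optative.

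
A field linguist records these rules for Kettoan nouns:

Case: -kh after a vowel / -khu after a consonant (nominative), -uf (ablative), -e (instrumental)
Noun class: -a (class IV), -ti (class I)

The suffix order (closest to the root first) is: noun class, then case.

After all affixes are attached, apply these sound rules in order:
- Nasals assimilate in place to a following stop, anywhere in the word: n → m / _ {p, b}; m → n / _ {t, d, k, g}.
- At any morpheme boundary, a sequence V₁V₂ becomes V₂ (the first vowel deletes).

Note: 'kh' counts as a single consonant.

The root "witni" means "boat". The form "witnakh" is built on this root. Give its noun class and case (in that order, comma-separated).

class IV, nominative

Segment: witni-a-kh.
noun class: -a → class IV.
case: -kh/khu → nominative.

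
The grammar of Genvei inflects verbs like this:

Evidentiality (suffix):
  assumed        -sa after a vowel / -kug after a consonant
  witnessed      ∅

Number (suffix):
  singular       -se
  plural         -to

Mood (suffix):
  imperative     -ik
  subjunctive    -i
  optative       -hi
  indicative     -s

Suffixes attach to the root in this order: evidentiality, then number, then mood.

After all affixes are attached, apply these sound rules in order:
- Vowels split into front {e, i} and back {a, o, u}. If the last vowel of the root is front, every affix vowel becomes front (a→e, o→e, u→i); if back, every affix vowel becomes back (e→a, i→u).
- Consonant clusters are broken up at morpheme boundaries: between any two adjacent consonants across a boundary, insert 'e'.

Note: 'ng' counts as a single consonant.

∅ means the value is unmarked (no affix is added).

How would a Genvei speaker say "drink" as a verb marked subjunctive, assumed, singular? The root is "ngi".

Attach evidentiality assumed -sa (after vowel 'i') → ngisa.
Attach number singular -se → ngisase.
Attach mood subjunctive -i → ngisasei.
Apply vowel harmony: ngisasei → ngisesei.
Epenthesis: no change.

ngisesei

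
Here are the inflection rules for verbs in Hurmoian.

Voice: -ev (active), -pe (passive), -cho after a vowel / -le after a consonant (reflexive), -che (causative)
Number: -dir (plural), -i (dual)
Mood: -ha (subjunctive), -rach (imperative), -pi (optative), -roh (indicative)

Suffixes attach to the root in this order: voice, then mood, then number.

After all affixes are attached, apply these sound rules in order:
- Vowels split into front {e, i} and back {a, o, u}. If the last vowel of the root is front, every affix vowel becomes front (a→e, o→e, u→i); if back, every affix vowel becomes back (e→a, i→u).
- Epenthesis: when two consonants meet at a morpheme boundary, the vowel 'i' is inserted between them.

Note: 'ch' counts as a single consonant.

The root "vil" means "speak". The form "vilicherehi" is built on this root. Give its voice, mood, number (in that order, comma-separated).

causative, indicative, dual

Segment: vil-che-roh-i.
voice: -che → causative.
mood: -roh → indicative.
number: -i → dual.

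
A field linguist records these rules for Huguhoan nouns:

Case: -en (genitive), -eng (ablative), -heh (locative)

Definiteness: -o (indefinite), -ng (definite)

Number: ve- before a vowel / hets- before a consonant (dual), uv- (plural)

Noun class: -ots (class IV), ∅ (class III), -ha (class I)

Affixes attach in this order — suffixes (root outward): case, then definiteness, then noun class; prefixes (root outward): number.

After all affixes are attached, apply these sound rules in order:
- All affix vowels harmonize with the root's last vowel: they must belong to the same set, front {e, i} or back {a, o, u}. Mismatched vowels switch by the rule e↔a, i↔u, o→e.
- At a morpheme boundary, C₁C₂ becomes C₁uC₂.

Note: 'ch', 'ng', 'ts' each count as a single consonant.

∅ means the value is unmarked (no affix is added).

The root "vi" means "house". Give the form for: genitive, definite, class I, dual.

hetsuvienunguhe

Attach case genitive -en → vien.
Attach definiteness definite -ng → vienng.
Attach noun class class I -ha → vienngha.
Attach number dual hets- (before consonant 'v') → hetsvienngha.
Apply vowel harmony: hetsvienngha → hetsviennghe.
Apply epenthesis: hetsviennghe → hetsuvienunguhe.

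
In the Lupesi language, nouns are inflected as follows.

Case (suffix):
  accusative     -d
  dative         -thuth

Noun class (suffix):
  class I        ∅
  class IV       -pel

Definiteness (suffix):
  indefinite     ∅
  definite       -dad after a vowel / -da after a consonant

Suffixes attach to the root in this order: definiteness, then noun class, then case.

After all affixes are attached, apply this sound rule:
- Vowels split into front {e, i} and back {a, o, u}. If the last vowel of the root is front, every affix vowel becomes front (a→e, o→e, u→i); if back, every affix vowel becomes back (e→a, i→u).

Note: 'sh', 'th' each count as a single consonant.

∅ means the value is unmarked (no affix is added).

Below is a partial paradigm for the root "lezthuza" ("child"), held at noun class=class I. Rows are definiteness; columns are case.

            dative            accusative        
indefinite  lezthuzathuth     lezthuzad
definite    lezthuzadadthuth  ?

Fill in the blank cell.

lezthuzadadd

Attach definiteness definite -dad (after vowel 'a') → lezthuzadad.
noun class = class I: zero marking, form stays lezthuzadad.
Attach case accusative -d → lezthuzadadd.
Vowel harmony: no change.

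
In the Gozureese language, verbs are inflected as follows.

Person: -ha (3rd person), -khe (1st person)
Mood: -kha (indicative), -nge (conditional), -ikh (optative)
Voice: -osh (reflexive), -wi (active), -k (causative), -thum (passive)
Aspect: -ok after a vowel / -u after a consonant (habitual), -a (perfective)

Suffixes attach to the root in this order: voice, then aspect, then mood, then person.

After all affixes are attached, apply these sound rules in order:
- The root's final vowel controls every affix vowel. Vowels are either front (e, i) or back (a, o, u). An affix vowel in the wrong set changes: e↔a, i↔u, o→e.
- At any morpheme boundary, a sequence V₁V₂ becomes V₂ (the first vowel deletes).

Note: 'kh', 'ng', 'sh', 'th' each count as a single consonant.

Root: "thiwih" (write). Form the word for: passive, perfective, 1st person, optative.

thiwihthimikhkhe

Attach voice passive -thum → thiwihthum.
Attach aspect perfective -a → thiwihthuma.
Attach mood optative -ikh → thiwihthumaikh.
Attach person 1st person -khe → thiwihthumaikhkhe.
Apply vowel harmony: thiwihthumaikhkhe → thiwihthimeikhkhe.
Apply vowel deletion: thiwihthimeikhkhe → thiwihthimikhkhe.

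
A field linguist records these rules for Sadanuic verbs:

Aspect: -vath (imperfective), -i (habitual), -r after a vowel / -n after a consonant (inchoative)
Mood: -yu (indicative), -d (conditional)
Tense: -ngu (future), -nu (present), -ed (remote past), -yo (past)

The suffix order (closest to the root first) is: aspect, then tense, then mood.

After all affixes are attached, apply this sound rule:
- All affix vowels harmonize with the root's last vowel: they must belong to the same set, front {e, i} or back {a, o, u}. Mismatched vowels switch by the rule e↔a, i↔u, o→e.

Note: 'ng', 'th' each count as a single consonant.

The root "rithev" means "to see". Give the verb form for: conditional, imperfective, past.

Attach aspect imperfective -vath → rithevvath.
Attach tense past -yo → rithevvathyo.
Attach mood conditional -d → rithevvathyod.
Apply vowel harmony: rithevvathyod → rithevvethyed.

rithevvethyed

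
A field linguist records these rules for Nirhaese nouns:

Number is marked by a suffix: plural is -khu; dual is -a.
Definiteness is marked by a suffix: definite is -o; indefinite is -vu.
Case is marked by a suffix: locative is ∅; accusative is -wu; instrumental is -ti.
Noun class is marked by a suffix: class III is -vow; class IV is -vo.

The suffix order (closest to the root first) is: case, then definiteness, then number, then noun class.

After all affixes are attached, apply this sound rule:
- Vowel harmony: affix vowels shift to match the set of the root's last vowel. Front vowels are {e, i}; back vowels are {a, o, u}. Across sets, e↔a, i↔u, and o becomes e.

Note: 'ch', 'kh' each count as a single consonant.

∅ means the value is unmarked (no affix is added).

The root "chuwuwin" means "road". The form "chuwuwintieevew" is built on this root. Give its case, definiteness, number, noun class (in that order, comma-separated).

Segment: chuwuwin-ti-o-a-vow.
case: -ti → instrumental.
definiteness: -o → definite.
number: -a → dual.
noun class: -vow → class III.

instrumental, definite, dual, class III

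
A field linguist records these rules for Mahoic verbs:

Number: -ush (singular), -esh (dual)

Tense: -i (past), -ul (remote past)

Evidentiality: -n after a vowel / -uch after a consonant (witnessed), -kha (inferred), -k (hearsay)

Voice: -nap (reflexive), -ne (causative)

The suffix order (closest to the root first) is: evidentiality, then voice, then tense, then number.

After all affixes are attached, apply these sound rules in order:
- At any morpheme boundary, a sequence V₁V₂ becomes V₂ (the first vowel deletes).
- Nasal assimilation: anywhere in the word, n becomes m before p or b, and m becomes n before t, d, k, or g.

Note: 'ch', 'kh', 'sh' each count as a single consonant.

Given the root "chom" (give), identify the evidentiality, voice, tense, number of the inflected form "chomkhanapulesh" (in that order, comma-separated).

Segment: chom-kha-nap-ul-esh.
evidentiality: -kha → inferred.
voice: -nap → reflexive.
tense: -ul → remote past.
number: -esh → dual.

inferred, reflexive, remote past, dual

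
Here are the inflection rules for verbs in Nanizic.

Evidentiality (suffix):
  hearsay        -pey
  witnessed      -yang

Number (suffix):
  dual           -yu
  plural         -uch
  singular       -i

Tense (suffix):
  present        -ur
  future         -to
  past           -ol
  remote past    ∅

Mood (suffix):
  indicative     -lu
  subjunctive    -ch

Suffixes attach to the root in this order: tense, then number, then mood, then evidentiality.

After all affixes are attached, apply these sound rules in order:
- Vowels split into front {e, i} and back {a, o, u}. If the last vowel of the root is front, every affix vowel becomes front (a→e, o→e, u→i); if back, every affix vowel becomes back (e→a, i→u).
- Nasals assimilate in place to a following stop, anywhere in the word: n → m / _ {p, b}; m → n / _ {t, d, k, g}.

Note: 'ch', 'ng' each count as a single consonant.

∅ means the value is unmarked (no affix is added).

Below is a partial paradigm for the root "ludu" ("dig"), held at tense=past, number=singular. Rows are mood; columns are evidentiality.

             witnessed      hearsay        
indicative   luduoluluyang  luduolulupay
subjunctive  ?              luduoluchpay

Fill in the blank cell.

Attach tense past -ol → luduol.
Attach number singular -i → luduoli.
Attach mood subjunctive -ch → luduolich.
Attach evidentiality witnessed -yang → luduolichyang.
Apply vowel harmony: luduolichyang → luduoluchyang.
Nasal assimilation: no change.

luduoluchyang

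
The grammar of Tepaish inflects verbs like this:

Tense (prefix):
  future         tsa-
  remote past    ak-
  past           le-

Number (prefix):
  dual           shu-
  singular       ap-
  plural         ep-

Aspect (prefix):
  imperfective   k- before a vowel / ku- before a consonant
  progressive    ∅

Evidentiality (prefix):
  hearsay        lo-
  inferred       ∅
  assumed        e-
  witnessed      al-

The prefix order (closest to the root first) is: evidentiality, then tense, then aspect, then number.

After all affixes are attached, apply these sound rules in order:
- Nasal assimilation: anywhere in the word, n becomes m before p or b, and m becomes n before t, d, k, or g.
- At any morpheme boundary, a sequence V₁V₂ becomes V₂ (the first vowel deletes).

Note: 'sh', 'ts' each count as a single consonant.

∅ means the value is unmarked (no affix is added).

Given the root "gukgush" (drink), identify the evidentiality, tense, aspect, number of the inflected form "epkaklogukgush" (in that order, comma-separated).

Segment: ep-k-ak-lo-gukgush.
evidentiality: lo- → hearsay.
tense: ak- → remote past.
aspect: k/ku- → imperfective.
number: ep- → plural.

hearsay, remote past, imperfective, plural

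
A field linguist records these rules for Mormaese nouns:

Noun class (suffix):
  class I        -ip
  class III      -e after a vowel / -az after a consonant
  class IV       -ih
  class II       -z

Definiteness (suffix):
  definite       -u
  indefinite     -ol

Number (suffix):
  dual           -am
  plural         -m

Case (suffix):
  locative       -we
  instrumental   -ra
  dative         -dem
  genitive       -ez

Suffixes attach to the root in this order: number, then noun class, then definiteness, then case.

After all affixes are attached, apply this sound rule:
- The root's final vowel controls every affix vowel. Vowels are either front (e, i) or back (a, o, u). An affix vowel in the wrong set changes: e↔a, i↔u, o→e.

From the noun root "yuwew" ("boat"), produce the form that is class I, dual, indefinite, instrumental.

yuwewemipelre

Attach number dual -am → yuwewam.
Attach noun class class I -ip → yuwewamip.
Attach definiteness indefinite -ol → yuwewamipol.
Attach case instrumental -ra → yuwewamipolra.
Apply vowel harmony: yuwewamipolra → yuwewemipelre.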